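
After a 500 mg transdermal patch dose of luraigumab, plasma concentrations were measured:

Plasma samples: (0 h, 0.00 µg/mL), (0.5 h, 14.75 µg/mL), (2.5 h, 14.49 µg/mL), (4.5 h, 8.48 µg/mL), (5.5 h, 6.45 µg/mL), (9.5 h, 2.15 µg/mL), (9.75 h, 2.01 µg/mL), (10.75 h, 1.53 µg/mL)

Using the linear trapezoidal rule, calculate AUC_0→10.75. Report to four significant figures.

AUC = 82.85 µg/mL·h

Trapezoidal AUC_0→10.75:
  [0→0.5]: (0.00+14.75)/2 × 0.5 = 3.6875
  [0.5→2.5]: (14.75+14.49)/2 × 2 = 29.24
  [2.5→4.5]: (14.49+8.48)/2 × 2 = 22.97
  [4.5→5.5]: (8.48+6.45)/2 × 1 = 7.465
  [5.5→9.5]: (6.45+2.15)/2 × 4 = 17.2
  [9.5→9.75]: (2.15+2.01)/2 × 0.25 = 0.52
  [9.75→10.75]: (2.01+1.53)/2 × 1 = 1.77
  Sum = 82.8525 µg/mL·h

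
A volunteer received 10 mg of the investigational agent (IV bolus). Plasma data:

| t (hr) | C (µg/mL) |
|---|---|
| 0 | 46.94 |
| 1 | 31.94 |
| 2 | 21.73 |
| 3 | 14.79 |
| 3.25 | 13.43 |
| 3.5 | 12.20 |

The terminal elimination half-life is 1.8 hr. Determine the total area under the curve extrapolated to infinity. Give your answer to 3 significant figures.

AUC = 123 µg/mL·hr

Trapezoidal AUC_0→3.5:
  [0→1]: (46.94+31.94)/2 × 1 = 39.44
  [1→2]: (31.94+21.73)/2 × 1 = 26.835
  [2→3]: (21.73+14.79)/2 × 1 = 18.26
  [3→3.25]: (14.79+13.43)/2 × 0.25 = 3.5275
  [3.25→3.5]: (13.43+12.20)/2 × 0.25 = 3.20375
  Sum = 91.26625 µg/mL·hr
k_e = ln2 / t½ = 0.693147 / 1.8 = 0.3851 hr^-1
Extrapolated tail: C_last / k_e = 12.20 / 0.3851 = 31.680
AUC_0→∞ = 91.26625 + 31.680 = 122.94625 µg/mL·hr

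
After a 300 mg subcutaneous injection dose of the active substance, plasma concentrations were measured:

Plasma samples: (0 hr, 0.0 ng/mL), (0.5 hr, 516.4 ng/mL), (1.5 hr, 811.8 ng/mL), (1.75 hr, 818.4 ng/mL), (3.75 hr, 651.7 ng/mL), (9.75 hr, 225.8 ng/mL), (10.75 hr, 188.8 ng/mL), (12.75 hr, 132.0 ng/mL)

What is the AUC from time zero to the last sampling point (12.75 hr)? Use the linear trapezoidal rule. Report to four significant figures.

Trapezoidal AUC_0→12.75:
  [0→0.5]: (0.0+516.4)/2 × 0.5 = 129.1
  [0.5→1.5]: (516.4+811.8)/2 × 1 = 664.1
  [1.5→1.75]: (811.8+818.4)/2 × 0.25 = 203.775
  [1.75→3.75]: (818.4+651.7)/2 × 2 = 1470.1
  [3.75→9.75]: (651.7+225.8)/2 × 6 = 2632.5
  [9.75→10.75]: (225.8+188.8)/2 × 1 = 207.3
  [10.75→12.75]: (188.8+132.0)/2 × 2 = 320.8
  Sum = 5627.675 ng/mL·hr

AUC = 5628 ng/mL·hr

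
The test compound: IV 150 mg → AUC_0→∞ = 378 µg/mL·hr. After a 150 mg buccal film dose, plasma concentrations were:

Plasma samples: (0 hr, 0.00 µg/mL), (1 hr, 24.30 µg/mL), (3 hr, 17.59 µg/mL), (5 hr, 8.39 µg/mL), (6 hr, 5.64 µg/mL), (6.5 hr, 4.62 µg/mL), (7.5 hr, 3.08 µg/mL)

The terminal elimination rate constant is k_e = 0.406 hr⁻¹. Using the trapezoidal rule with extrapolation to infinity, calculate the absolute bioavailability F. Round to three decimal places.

F = 0.267

Trapezoidal AUC_0→7.5 (buccal film):
  [0→1]: (0.00+24.30)/2 × 1 = 12.15
  [1→3]: (24.30+17.59)/2 × 2 = 41.89
  [3→5]: (17.59+8.39)/2 × 2 = 25.98
  [5→6]: (8.39+5.64)/2 × 1 = 7.015
  [6→6.5]: (5.64+4.62)/2 × 0.5 = 2.565
  [6.5→7.5]: (4.62+3.08)/2 × 1 = 3.85
  Sum = 93.45 µg/mL·hr
Tail: C_last/k_e = 3.08/0.406 = 7.586
AUC_0→∞ (buccal film) = 93.45 + 7.586 = 101.036 µg/mL·hr
F = (AUC_ev/D_ev)/(AUC_iv/D_iv) = (101.036/150)/(378/150) = 0.673573/2.52 = 0.2673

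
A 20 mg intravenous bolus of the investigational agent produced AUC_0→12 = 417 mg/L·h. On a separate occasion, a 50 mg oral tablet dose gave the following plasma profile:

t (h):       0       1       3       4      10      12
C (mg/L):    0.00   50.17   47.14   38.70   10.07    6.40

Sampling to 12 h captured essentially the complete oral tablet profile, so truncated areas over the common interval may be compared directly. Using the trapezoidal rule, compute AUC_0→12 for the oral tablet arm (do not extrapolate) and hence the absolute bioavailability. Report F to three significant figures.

Trapezoidal AUC_0→12 (oral tablet):
  [0→1]: (0.00+50.17)/2 × 1 = 25.085
  [1→3]: (50.17+47.14)/2 × 2 = 97.31
  [3→4]: (47.14+38.70)/2 × 1 = 42.92
  [4→10]: (38.70+10.07)/2 × 6 = 146.31
  [10→12]: (10.07+6.40)/2 × 2 = 16.47
  Sum = 328.095 mg/L·h
F = (AUC_ev/D_ev)/(AUC_iv/D_iv) = (328.095/50)/(417/20) = 6.5619/20.85 = 0.3147

F = 0.315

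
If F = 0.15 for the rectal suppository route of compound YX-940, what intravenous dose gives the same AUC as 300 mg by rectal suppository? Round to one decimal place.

Systemic exposure from an extravascular dose = F × D_ev, so the equivalent IV dose is F × D_ev.
D_iv = F × D_ev = 0.15 × 300 = 45 mg

D_iv = 45.0 mg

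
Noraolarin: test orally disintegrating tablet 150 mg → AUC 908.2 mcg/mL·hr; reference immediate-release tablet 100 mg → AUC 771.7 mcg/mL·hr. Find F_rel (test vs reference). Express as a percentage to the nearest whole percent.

F_rel = 78%

F_rel = (AUC_test/D_test) / (AUC_ref/D_ref)
      = (908.2/150) / (771.7/100)
      = 6.05467 / 7.717 = 0.7846 = 78.46%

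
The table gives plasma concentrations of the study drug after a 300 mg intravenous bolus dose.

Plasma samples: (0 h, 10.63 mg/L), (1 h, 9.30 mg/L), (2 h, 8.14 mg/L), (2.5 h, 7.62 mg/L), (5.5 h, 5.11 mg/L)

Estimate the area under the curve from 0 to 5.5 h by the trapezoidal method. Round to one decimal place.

AUC = 41.7 mg/L·h

Trapezoidal AUC_0→5.5:
  [0→1]: (10.63+9.30)/2 × 1 = 9.965
  [1→2]: (9.30+8.14)/2 × 1 = 8.72
  [2→2.5]: (8.14+7.62)/2 × 0.5 = 3.94
  [2.5→5.5]: (7.62+5.11)/2 × 3 = 19.095
  Sum = 41.72 mg/L·h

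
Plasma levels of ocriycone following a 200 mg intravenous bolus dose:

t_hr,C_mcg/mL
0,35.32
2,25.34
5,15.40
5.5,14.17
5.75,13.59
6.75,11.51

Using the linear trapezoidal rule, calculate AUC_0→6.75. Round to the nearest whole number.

Trapezoidal AUC_0→6.75:
  [0→2]: (35.32+25.34)/2 × 2 = 60.66
  [2→5]: (25.34+15.40)/2 × 3 = 61.11
  [5→5.5]: (15.40+14.17)/2 × 0.5 = 7.3925
  [5.5→5.75]: (14.17+13.59)/2 × 0.25 = 3.47
  [5.75→6.75]: (13.59+11.51)/2 × 1 = 12.55
  Sum = 145.1825 mcg/mL·hr

AUC = 145 mcg/mL·hr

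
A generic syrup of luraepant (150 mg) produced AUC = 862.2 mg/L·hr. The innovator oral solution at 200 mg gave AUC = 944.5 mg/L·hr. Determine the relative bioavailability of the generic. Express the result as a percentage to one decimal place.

F_rel = (AUC_test/D_test) / (AUC_ref/D_ref)
      = (862.2/150) / (944.5/200)
      = 5.748 / 4.7225 = 1.2172 = 121.72%

F_rel = 121.7%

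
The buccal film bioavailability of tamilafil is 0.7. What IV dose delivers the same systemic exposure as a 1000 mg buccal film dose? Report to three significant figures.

D_iv = 700 mg

Systemic exposure from an extravascular dose = F × D_ev, so the equivalent IV dose is F × D_ev.
D_iv = F × D_ev = 0.7 × 1000 = 700 mg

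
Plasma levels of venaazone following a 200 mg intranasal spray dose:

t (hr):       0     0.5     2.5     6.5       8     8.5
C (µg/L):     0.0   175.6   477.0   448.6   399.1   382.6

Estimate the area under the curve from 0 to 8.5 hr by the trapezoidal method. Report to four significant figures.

AUC = 3379 µg/L·hr

Trapezoidal AUC_0→8.5:
  [0→0.5]: (0.0+175.6)/2 × 0.5 = 43.9
  [0.5→2.5]: (175.6+477.0)/2 × 2 = 652.6
  [2.5→6.5]: (477.0+448.6)/2 × 4 = 1851.2
  [6.5→8]: (448.6+399.1)/2 × 1.5 = 635.775
  [8→8.5]: (399.1+382.6)/2 × 0.5 = 195.425
  Sum = 3378.9 µg/L·hr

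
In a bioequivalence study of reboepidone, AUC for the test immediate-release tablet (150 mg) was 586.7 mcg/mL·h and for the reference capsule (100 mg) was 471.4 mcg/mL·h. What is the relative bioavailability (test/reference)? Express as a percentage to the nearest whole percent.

F_rel = (AUC_test/D_test) / (AUC_ref/D_ref)
      = (586.7/150) / (471.4/100)
      = 3.91133 / 4.714 = 0.8297 = 82.97%

F_rel = 83%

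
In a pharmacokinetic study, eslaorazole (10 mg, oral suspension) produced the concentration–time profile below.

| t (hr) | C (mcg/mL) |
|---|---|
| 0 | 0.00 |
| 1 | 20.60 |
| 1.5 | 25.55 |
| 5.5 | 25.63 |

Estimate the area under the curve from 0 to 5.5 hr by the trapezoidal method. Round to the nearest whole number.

AUC = 124 mcg/mL·hr

Trapezoidal AUC_0→5.5:
  [0→1]: (0.00+20.60)/2 × 1 = 10.3
  [1→1.5]: (20.60+25.55)/2 × 0.5 = 11.5375
  [1.5→5.5]: (25.55+25.63)/2 × 4 = 102.36
  Sum = 124.1975 mcg/mL·hr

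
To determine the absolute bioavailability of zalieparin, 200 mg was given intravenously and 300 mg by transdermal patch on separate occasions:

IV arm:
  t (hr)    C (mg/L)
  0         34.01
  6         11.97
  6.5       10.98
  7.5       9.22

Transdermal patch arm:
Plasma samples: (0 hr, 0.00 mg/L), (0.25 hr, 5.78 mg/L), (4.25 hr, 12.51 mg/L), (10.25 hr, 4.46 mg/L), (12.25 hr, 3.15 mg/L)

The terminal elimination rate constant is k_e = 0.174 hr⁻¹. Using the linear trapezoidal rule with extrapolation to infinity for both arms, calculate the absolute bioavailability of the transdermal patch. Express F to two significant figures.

Trapezoidal AUC_0→7.5 (IV):
  [0→6]: (34.01+11.97)/2 × 6 = 137.94
  [6→6.5]: (11.97+10.98)/2 × 0.5 = 5.7375
  [6.5→7.5]: (10.98+9.22)/2 × 1 = 10.1
  Sum = 153.7775 mg/L·hr
IV tail: 9.22/0.174 = 52.989; AUC_iv,0→∞ = 153.7775 + 52.989 = 206.7665 mg/L·hr
Trapezoidal AUC_0→12.25 (transdermal patch):
  [0→0.25]: (0.00+5.78)/2 × 0.25 = 0.7225
  [0.25→4.25]: (5.78+12.51)/2 × 4 = 36.58
  [4.25→10.25]: (12.51+4.46)/2 × 6 = 50.91
  [10.25→12.25]: (4.46+3.15)/2 × 2 = 7.61
  Sum = 95.8225 mg/L·hr
transdermal patch tail: 3.15/0.174 = 18.103; AUC_ev,0→∞ = 95.8225 + 18.103 = 113.9255 mg/L·hr
F = (AUC_ev/D_ev)/(AUC_iv/D_iv) = (113.9255/300)/(206.7665/200) = 0.379752/1.0338325 = 0.3673

F = 0.37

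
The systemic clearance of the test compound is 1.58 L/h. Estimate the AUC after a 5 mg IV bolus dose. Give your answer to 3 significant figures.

AUC_0→∞ = Dose_iv / CL
        = 5 / 1.58 = 3.16456 mg/L·h

AUC = 3.16 mg/L·h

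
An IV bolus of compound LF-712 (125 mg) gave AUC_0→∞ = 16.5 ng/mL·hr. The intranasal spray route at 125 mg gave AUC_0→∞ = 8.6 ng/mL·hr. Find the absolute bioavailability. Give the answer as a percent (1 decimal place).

F = (AUC_ev / D_ev) / (AUC_iv / D_iv)
  = (8.6/125) / (16.5/125)
  = 0.0688 / 0.132 = 0.5212
  = 52.12%

F = 52.1%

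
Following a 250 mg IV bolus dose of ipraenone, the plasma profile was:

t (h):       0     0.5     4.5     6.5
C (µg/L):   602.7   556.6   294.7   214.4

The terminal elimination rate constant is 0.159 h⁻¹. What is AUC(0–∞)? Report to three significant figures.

AUC = 3850 µg/L·h

Trapezoidal AUC_0→6.5:
  [0→0.5]: (602.7+556.6)/2 × 0.5 = 289.825
  [0.5→4.5]: (556.6+294.7)/2 × 4 = 1702.6
  [4.5→6.5]: (294.7+214.4)/2 × 2 = 509.1
  Sum = 2501.525 µg/L·h
Extrapolated tail: C_last / k_e = 214.4 / 0.159 = 1348.428
AUC_0→∞ = 2501.525 + 1348.428 = 3849.953 µg/L·h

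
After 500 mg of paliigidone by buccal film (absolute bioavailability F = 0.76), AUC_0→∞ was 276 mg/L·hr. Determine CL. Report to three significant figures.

CL = F × Dose / AUC_0→∞
   = 0.76 × 500 / 276 = 1.37681 L/hr

CL = 1.38 L/hr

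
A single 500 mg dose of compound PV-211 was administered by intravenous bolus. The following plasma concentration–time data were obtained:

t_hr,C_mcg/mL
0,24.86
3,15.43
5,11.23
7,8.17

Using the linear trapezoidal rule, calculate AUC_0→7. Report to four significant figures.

Trapezoidal AUC_0→7:
  [0→3]: (24.86+15.43)/2 × 3 = 60.435
  [3→5]: (15.43+11.23)/2 × 2 = 26.66
  [5→7]: (11.23+8.17)/2 × 2 = 19.4
  Sum = 106.495 mcg/mL·hr

AUC = 106.5 mcg/mL·hr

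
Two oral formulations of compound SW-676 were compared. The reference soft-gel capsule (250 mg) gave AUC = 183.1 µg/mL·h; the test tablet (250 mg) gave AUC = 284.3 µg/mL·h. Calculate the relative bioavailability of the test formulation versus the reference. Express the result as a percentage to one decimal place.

F_rel = (AUC_test/D_test) / (AUC_ref/D_ref)
      = (284.3/250) / (183.1/250)
      = 1.1372 / 0.7324 = 1.5527 = 155.27%

F_rel = 155.3%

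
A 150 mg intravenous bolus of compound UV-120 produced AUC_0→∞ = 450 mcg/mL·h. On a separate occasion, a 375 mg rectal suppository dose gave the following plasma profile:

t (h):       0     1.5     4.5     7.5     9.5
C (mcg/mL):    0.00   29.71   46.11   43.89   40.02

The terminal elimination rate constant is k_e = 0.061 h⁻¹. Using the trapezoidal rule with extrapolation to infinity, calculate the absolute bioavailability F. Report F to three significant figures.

Trapezoidal AUC_0→9.5 (rectal suppository):
  [0→1.5]: (0.00+29.71)/2 × 1.5 = 22.2825
  [1.5→4.5]: (29.71+46.11)/2 × 3 = 113.73
  [4.5→7.5]: (46.11+43.89)/2 × 3 = 135.0
  [7.5→9.5]: (43.89+40.02)/2 × 2 = 83.91
  Sum = 354.9225 mcg/mL·h
Tail: C_last/k_e = 40.02/0.061 = 656.066
AUC_0→∞ (rectal suppository) = 354.9225 + 656.066 = 1010.9885 mcg/mL·h
F = (AUC_ev/D_ev)/(AUC_iv/D_iv) = (1010.9885/375)/(450/150) = 2.69597/3 = 0.8987

F = 0.899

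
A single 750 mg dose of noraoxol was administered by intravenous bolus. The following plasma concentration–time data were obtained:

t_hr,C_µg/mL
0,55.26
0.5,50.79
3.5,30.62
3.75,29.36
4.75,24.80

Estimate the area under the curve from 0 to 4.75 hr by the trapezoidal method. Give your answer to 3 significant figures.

Trapezoidal AUC_0→4.75:
  [0→0.5]: (55.26+50.79)/2 × 0.5 = 26.5125
  [0.5→3.5]: (50.79+30.62)/2 × 3 = 122.115
  [3.5→3.75]: (30.62+29.36)/2 × 0.25 = 7.4975
  [3.75→4.75]: (29.36+24.80)/2 × 1 = 27.08
  Sum = 183.205 µg/mL·hr

AUC = 183 µg/mL·hr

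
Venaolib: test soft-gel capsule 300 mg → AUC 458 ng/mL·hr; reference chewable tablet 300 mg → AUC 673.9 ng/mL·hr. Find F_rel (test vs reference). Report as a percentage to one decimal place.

F_rel = (AUC_test/D_test) / (AUC_ref/D_ref)
      = (458/300) / (673.9/300)
      = 1.52667 / 2.24633 = 0.6796 = 67.96%

F_rel = 68.0%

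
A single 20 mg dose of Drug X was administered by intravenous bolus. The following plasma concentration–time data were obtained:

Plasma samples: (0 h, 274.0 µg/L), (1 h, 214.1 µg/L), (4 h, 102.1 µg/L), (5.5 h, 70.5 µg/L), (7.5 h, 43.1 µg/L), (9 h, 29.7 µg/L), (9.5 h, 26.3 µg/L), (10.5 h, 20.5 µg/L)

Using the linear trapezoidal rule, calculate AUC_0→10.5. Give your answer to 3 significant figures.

Trapezoidal AUC_0→10.5:
  [0→1]: (274.0+214.1)/2 × 1 = 244.05
  [1→4]: (214.1+102.1)/2 × 3 = 474.3
  [4→5.5]: (102.1+70.5)/2 × 1.5 = 129.45
  [5.5→7.5]: (70.5+43.1)/2 × 2 = 113.6
  [7.5→9]: (43.1+29.7)/2 × 1.5 = 54.6
  [9→9.5]: (29.7+26.3)/2 × 0.5 = 14.0
  [9.5→10.5]: (26.3+20.5)/2 × 1 = 23.4
  Sum = 1053.4 µg/L·h

AUC = 1050 µg/L·h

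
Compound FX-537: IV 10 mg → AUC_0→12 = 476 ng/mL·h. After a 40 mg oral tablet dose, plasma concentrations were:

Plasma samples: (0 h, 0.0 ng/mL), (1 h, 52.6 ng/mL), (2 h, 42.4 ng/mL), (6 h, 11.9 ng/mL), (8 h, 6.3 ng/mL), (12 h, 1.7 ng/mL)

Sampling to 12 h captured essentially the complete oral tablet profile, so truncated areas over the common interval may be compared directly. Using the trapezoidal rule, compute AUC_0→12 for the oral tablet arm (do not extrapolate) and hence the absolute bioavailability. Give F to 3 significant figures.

F = 0.114

Trapezoidal AUC_0→12 (oral tablet):
  [0→1]: (0.0+52.6)/2 × 1 = 26.3
  [1→2]: (52.6+42.4)/2 × 1 = 47.5
  [2→6]: (42.4+11.9)/2 × 4 = 108.6
  [6→8]: (11.9+6.3)/2 × 2 = 18.2
  [8→12]: (6.3+1.7)/2 × 4 = 16.0
  Sum = 216.6 ng/mL·h
F = (AUC_ev/D_ev)/(AUC_iv/D_iv) = (216.6/40)/(476/10) = 5.415/47.6 = 0.1138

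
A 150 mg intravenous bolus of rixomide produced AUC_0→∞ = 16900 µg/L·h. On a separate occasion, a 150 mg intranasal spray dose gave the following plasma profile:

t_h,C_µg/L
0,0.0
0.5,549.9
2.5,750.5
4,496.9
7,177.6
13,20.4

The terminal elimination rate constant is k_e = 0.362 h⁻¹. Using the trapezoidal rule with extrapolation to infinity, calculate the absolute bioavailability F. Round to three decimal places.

Trapezoidal AUC_0→13 (intranasal spray):
  [0→0.5]: (0.0+549.9)/2 × 0.5 = 137.475
  [0.5→2.5]: (549.9+750.5)/2 × 2 = 1300.4
  [2.5→4]: (750.5+496.9)/2 × 1.5 = 935.55
  [4→7]: (496.9+177.6)/2 × 3 = 1011.75
  [7→13]: (177.6+20.4)/2 × 6 = 594.0
  Sum = 3979.175 µg/L·h
Tail: C_last/k_e = 20.4/0.362 = 56.354
AUC_0→∞ (intranasal spray) = 3979.175 + 56.354 = 4035.529 µg/L·h
F = (AUC_ev/D_ev)/(AUC_iv/D_iv) = (4035.529/150)/(16900/150) = 26.9035/112.667 = 0.2388

F = 0.239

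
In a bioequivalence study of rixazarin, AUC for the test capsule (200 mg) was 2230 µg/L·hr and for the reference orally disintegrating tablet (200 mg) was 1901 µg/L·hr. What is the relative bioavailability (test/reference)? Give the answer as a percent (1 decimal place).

F_rel = (AUC_test/D_test) / (AUC_ref/D_ref)
      = (2230/200) / (1901/200)
      = 11.15 / 9.505 = 1.1731 = 117.31%

F_rel = 117.3%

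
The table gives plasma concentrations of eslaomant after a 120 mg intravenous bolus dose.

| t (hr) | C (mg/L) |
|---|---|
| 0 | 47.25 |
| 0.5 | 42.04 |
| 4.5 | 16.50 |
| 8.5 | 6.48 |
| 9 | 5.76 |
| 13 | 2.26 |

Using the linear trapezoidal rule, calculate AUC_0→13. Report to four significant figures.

AUC = 204.5 mg/L·hr

Trapezoidal AUC_0→13:
  [0→0.5]: (47.25+42.04)/2 × 0.5 = 22.3225
  [0.5→4.5]: (42.04+16.50)/2 × 4 = 117.08
  [4.5→8.5]: (16.50+6.48)/2 × 4 = 45.96
  [8.5→9]: (6.48+5.76)/2 × 0.5 = 3.06
  [9→13]: (5.76+2.26)/2 × 4 = 16.04
  Sum = 204.4625 mg/L·hr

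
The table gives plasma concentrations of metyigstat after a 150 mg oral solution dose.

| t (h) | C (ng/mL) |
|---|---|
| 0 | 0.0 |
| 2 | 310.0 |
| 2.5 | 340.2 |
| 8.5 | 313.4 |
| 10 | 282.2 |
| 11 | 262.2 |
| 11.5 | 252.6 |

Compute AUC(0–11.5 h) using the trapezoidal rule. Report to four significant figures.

AUC = 3281 ng/mL·h

Trapezoidal AUC_0→11.5:
  [0→2]: (0.0+310.0)/2 × 2 = 310.0
  [2→2.5]: (310.0+340.2)/2 × 0.5 = 162.55
  [2.5→8.5]: (340.2+313.4)/2 × 6 = 1960.8
  [8.5→10]: (313.4+282.2)/2 × 1.5 = 446.7
  [10→11]: (282.2+262.2)/2 × 1 = 272.2
  [11→11.5]: (262.2+252.6)/2 × 0.5 = 128.7
  Sum = 3280.95 ng/mL·h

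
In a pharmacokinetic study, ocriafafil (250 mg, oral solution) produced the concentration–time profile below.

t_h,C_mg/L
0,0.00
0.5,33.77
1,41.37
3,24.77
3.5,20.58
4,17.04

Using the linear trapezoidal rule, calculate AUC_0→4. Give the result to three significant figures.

AUC = 114 mg/L·h

Trapezoidal AUC_0→4:
  [0→0.5]: (0.00+33.77)/2 × 0.5 = 8.4425
  [0.5→1]: (33.77+41.37)/2 × 0.5 = 18.785
  [1→3]: (41.37+24.77)/2 × 2 = 66.14
  [3→3.5]: (24.77+20.58)/2 × 0.5 = 11.3375
  [3.5→4]: (20.58+17.04)/2 × 0.5 = 9.405
  Sum = 114.11 mg/L·h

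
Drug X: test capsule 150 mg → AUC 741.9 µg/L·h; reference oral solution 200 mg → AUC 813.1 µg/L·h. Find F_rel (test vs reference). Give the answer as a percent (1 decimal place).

F_rel = 121.7%

F_rel = (AUC_test/D_test) / (AUC_ref/D_ref)
      = (741.9/150) / (813.1/200)
      = 4.946 / 4.0655 = 1.2166 = 121.66%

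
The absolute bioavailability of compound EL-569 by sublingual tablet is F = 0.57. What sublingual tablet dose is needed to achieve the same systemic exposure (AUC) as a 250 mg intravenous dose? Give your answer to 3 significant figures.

For equal systemic exposure: F × D_ev = D_iv
D_ev = D_iv / F = 250 / 0.57 = 438.596 mg

D_sublingual = 439 mg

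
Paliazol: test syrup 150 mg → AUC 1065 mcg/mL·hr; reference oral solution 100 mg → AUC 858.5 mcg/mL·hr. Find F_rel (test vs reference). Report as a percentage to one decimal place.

F_rel = 82.7%

F_rel = (AUC_test/D_test) / (AUC_ref/D_ref)
      = (1065/150) / (858.5/100)
      = 7.1 / 8.585 = 0.8270 = 82.70%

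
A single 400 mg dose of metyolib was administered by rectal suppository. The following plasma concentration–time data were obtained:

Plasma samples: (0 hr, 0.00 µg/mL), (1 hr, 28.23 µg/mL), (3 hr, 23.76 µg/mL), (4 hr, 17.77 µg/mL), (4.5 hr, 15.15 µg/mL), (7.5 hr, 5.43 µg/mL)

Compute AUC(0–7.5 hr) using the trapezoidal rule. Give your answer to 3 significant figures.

Trapezoidal AUC_0→7.5:
  [0→1]: (0.00+28.23)/2 × 1 = 14.115
  [1→3]: (28.23+23.76)/2 × 2 = 51.99
  [3→4]: (23.76+17.77)/2 × 1 = 20.765
  [4→4.5]: (17.77+15.15)/2 × 0.5 = 8.23
  [4.5→7.5]: (15.15+5.43)/2 × 3 = 30.87
  Sum = 125.97 µg/mL·hr

AUC = 126 µg/mL·hr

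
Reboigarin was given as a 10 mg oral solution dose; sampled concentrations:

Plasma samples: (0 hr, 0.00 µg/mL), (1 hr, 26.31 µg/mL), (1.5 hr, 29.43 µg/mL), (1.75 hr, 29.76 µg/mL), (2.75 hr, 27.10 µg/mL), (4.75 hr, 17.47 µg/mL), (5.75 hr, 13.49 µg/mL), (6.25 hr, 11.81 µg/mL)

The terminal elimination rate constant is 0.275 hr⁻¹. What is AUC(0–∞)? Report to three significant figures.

AUC = 172 µg/mL·hr

Trapezoidal AUC_0→6.25:
  [0→1]: (0.00+26.31)/2 × 1 = 13.155
  [1→1.5]: (26.31+29.43)/2 × 0.5 = 13.935
  [1.5→1.75]: (29.43+29.76)/2 × 0.25 = 7.39875
  [1.75→2.75]: (29.76+27.10)/2 × 1 = 28.43
  [2.75→4.75]: (27.10+17.47)/2 × 2 = 44.57
  [4.75→5.75]: (17.47+13.49)/2 × 1 = 15.48
  [5.75→6.25]: (13.49+11.81)/2 × 0.5 = 6.325
  Sum = 129.29375 µg/mL·hr
Extrapolated tail: C_last / k_e = 11.81 / 0.275 = 42.945
AUC_0→∞ = 129.29375 + 42.945 = 172.23875 µg/mL·hr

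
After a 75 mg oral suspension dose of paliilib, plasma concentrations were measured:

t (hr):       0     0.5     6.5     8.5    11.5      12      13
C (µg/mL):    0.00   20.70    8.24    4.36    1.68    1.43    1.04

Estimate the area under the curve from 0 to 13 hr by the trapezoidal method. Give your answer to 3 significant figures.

AUC = 116 µg/mL·hr

Trapezoidal AUC_0→13:
  [0→0.5]: (0.00+20.70)/2 × 0.5 = 5.175
  [0.5→6.5]: (20.70+8.24)/2 × 6 = 86.82
  [6.5→8.5]: (8.24+4.36)/2 × 2 = 12.6
  [8.5→11.5]: (4.36+1.68)/2 × 3 = 9.06
  [11.5→12]: (1.68+1.43)/2 × 0.5 = 0.7775
  [12→13]: (1.43+1.04)/2 × 1 = 1.235
  Sum = 115.6675 µg/mL·hr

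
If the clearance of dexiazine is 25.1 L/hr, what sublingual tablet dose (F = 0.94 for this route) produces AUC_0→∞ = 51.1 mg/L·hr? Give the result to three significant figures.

Dose = 1360 mg

Dose = CL × AUC_0→∞ / F
     = 25.1 × 51.1 / 0.94 = 1364.48 mg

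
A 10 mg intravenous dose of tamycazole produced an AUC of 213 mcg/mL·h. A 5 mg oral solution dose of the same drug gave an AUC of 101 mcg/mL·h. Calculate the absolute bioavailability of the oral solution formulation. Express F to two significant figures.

F = 0.95

F = (AUC_ev / D_ev) / (AUC_iv / D_iv)
  = (101/5) / (213/10)
  = 20.2 / 21.3 = 0.9484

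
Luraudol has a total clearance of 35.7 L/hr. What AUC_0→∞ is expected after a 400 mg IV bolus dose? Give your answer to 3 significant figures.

AUC = 11.2 mg/L·hr

AUC_0→∞ = Dose_iv / CL
        = 400 / 35.7 = 11.2045 mg/L·hr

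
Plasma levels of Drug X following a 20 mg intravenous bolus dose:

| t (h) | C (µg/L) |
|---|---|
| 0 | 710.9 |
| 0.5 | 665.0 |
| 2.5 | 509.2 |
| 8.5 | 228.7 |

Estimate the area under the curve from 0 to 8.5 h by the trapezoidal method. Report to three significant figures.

AUC = 3730 µg/L·h

Trapezoidal AUC_0→8.5:
  [0→0.5]: (710.9+665.0)/2 × 0.5 = 343.975
  [0.5→2.5]: (665.0+509.2)/2 × 2 = 1174.2
  [2.5→8.5]: (509.2+228.7)/2 × 6 = 2213.7
  Sum = 3731.875 µg/L·h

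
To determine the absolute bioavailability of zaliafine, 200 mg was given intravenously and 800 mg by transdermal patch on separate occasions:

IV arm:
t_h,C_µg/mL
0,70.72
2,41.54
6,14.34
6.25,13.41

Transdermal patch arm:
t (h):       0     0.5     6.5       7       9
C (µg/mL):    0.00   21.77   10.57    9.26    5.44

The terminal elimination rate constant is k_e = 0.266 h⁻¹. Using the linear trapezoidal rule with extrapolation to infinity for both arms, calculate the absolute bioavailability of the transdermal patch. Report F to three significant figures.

F = 0.128

Trapezoidal AUC_0→6.25 (IV):
  [0→2]: (70.72+41.54)/2 × 2 = 112.26
  [2→6]: (41.54+14.34)/2 × 4 = 111.76
  [6→6.25]: (14.34+13.41)/2 × 0.25 = 3.46875
  Sum = 227.48875 µg/mL·h
IV tail: 13.41/0.266 = 50.414; AUC_iv,0→∞ = 227.48875 + 50.414 = 277.90275 µg/mL·h
Trapezoidal AUC_0→9 (transdermal patch):
  [0→0.5]: (0.00+21.77)/2 × 0.5 = 5.4425
  [0.5→6.5]: (21.77+10.57)/2 × 6 = 97.02
  [6.5→7]: (10.57+9.26)/2 × 0.5 = 4.9575
  [7→9]: (9.26+5.44)/2 × 2 = 14.7
  Sum = 122.12 µg/mL·h
transdermal patch tail: 5.44/0.266 = 20.451; AUC_ev,0→∞ = 122.12 + 20.451 = 142.571 µg/mL·h
F = (AUC_ev/D_ev)/(AUC_iv/D_iv) = (142.571/800)/(277.90275/200) = 0.17821375/1.38951 = 0.1283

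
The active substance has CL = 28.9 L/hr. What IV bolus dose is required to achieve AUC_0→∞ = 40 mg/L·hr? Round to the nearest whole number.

Dose_iv = CL × AUC_0→∞
     = 28.9 × 40 = 1156 mg

Dose = 1156 mg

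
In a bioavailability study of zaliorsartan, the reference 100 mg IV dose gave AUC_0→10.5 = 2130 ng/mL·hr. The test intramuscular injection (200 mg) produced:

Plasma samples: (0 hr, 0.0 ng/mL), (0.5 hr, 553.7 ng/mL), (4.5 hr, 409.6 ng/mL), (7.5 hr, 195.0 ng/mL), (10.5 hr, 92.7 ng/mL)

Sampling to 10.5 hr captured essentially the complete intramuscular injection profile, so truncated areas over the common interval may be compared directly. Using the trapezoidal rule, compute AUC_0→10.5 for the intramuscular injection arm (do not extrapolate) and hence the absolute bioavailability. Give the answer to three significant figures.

Trapezoidal AUC_0→10.5 (intramuscular injection):
  [0→0.5]: (0.0+553.7)/2 × 0.5 = 138.425
  [0.5→4.5]: (553.7+409.6)/2 × 4 = 1926.6
  [4.5→7.5]: (409.6+195.0)/2 × 3 = 906.9
  [7.5→10.5]: (195.0+92.7)/2 × 3 = 431.55
  Sum = 3403.475 ng/mL·hr
F = (AUC_ev/D_ev)/(AUC_iv/D_iv) = (3403.475/200)/(2130/100) = 17.017375/21.3 = 0.7989

F = 0.799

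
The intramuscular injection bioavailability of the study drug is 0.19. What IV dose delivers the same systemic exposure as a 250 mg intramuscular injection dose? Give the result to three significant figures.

Systemic exposure from an extravascular dose = F × D_ev, so the equivalent IV dose is F × D_ev.
D_iv = F × D_ev = 0.19 × 250 = 47.5 mg

D_iv = 47.5 mg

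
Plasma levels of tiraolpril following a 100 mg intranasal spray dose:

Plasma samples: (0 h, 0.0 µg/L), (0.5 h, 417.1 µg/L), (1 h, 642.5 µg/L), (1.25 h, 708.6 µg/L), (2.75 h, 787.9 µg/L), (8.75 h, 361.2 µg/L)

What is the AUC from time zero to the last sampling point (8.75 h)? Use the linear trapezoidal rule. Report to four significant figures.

AUC = 5108 µg/L·h

Trapezoidal AUC_0→8.75:
  [0→0.5]: (0.0+417.1)/2 × 0.5 = 104.275
  [0.5→1]: (417.1+642.5)/2 × 0.5 = 264.9
  [1→1.25]: (642.5+708.6)/2 × 0.25 = 168.8875
  [1.25→2.75]: (708.6+787.9)/2 × 1.5 = 1122.375
  [2.75→8.75]: (787.9+361.2)/2 × 6 = 3447.3
  Sum = 5107.7375 µg/L·h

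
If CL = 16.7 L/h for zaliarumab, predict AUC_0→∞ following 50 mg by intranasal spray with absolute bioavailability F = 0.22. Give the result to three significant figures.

AUC = 0.659 mg/L·h

AUC_0→∞ = F × Dose / CL
        = 0.22 × 50 / 16.7 = 0.658683 mg/L·h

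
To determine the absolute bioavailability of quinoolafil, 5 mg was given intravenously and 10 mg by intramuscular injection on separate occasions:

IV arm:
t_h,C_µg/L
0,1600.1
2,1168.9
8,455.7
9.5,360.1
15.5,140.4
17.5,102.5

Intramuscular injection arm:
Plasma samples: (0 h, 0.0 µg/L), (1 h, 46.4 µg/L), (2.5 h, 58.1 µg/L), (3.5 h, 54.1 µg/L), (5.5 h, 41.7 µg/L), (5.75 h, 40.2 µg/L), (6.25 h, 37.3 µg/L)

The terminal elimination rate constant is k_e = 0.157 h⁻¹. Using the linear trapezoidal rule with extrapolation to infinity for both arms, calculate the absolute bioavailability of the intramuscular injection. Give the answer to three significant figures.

F = 0.0244

Trapezoidal AUC_0→17.5 (IV):
  [0→2]: (1600.1+1168.9)/2 × 2 = 2769.0
  [2→8]: (1168.9+455.7)/2 × 6 = 4873.8
  [8→9.5]: (455.7+360.1)/2 × 1.5 = 611.85
  [9.5→15.5]: (360.1+140.4)/2 × 6 = 1501.5
  [15.5→17.5]: (140.4+102.5)/2 × 2 = 242.9
  Sum = 9999.05 µg/L·h
IV tail: 102.5/0.157 = 652.866; AUC_iv,0→∞ = 9999.05 + 652.866 = 10651.916 µg/L·h
Trapezoidal AUC_0→6.25 (intramuscular injection):
  [0→1]: (0.0+46.4)/2 × 1 = 23.2
  [1→2.5]: (46.4+58.1)/2 × 1.5 = 78.375
  [2.5→3.5]: (58.1+54.1)/2 × 1 = 56.1
  [3.5→5.5]: (54.1+41.7)/2 × 2 = 95.8
  [5.5→5.75]: (41.7+40.2)/2 × 0.25 = 10.2375
  [5.75→6.25]: (40.2+37.3)/2 × 0.5 = 19.375
  Sum = 283.0875 µg/L·h
intramuscular injection tail: 37.3/0.157 = 237.580; AUC_ev,0→∞ = 283.0875 + 237.580 = 520.6675 µg/L·h
F = (AUC_ev/D_ev)/(AUC_iv/D_iv) = (520.6675/10)/(10651.916/5) = 52.06675/2130.3832 = 0.0244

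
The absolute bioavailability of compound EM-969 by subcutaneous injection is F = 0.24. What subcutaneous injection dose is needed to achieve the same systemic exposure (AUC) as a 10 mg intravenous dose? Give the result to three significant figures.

For equal systemic exposure: F × D_ev = D_iv
D_ev = D_iv / F = 10 / 0.24 = 41.6667 mg

D_subcutaneous = 41.7 mg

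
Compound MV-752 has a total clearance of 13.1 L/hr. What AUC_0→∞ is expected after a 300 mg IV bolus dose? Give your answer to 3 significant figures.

AUC = 22.9 mg/L·hr

AUC_0→∞ = Dose_iv / CL
        = 300 / 13.1 = 22.9008 mg/L·hr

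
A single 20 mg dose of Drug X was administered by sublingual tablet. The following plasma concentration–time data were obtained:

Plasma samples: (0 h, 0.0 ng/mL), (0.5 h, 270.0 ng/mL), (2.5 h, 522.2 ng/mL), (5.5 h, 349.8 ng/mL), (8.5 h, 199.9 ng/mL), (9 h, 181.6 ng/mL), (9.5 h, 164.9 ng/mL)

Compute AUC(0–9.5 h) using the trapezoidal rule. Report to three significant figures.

AUC = 3170 ng/mL·h

Trapezoidal AUC_0→9.5:
  [0→0.5]: (0.0+270.0)/2 × 0.5 = 67.5
  [0.5→2.5]: (270.0+522.2)/2 × 2 = 792.2
  [2.5→5.5]: (522.2+349.8)/2 × 3 = 1308.0
  [5.5→8.5]: (349.8+199.9)/2 × 3 = 824.55
  [8.5→9]: (199.9+181.6)/2 × 0.5 = 95.375
  [9→9.5]: (181.6+164.9)/2 × 0.5 = 86.625
  Sum = 3174.25 ng/mL·h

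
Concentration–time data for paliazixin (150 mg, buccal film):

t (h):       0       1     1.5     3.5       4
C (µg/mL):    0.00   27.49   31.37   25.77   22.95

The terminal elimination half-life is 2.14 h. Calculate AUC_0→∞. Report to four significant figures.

AUC = 168.6 µg/mL·h

Trapezoidal AUC_0→4:
  [0→1]: (0.00+27.49)/2 × 1 = 13.745
  [1→1.5]: (27.49+31.37)/2 × 0.5 = 14.715
  [1.5→3.5]: (31.37+25.77)/2 × 2 = 57.14
  [3.5→4]: (25.77+22.95)/2 × 0.5 = 12.18
  Sum = 97.78 µg/mL·h
k_e = ln2 / t½ = 0.693147 / 2.14 = 0.3239 h^-1
Extrapolated tail: C_last / k_e = 22.95 / 0.3239 = 70.855
AUC_0→∞ = 97.78 + 70.855 = 168.635 µg/mL·h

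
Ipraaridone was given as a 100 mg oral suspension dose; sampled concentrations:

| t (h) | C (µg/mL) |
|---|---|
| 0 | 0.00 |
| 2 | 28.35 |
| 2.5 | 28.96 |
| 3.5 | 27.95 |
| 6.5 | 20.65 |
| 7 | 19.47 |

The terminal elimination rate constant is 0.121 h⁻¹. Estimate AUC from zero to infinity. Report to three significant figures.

AUC = 315 µg/mL·h

Trapezoidal AUC_0→7:
  [0→2]: (0.00+28.35)/2 × 2 = 28.35
  [2→2.5]: (28.35+28.96)/2 × 0.5 = 14.3275
  [2.5→3.5]: (28.96+27.95)/2 × 1 = 28.455
  [3.5→6.5]: (27.95+20.65)/2 × 3 = 72.9
  [6.5→7]: (20.65+19.47)/2 × 0.5 = 10.03
  Sum = 154.0625 µg/mL·h
Extrapolated tail: C_last / k_e = 19.47 / 0.121 = 160.909
AUC_0→∞ = 154.0625 + 160.909 = 314.9715 µg/mL·h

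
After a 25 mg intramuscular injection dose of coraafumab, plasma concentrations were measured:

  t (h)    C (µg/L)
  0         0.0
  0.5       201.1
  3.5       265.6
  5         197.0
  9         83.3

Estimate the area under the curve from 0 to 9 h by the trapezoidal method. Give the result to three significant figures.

Trapezoidal AUC_0→9:
  [0→0.5]: (0.0+201.1)/2 × 0.5 = 50.275
  [0.5→3.5]: (201.1+265.6)/2 × 3 = 700.05
  [3.5→5]: (265.6+197.0)/2 × 1.5 = 346.95
  [5→9]: (197.0+83.3)/2 × 4 = 560.6
  Sum = 1657.875 µg/L·h

AUC = 1660 µg/L·h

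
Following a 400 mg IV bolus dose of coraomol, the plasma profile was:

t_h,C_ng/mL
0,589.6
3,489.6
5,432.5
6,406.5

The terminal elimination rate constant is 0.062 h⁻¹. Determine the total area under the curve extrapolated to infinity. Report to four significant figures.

Trapezoidal AUC_0→6:
  [0→3]: (589.6+489.6)/2 × 3 = 1618.8
  [3→5]: (489.6+432.5)/2 × 2 = 922.1
  [5→6]: (432.5+406.5)/2 × 1 = 419.5
  Sum = 2960.4 ng/mL·h
Extrapolated tail: C_last / k_e = 406.5 / 0.062 = 6556.452
AUC_0→∞ = 2960.4 + 6556.452 = 9516.852 ng/mL·h

AUC = 9517 ng/mL·h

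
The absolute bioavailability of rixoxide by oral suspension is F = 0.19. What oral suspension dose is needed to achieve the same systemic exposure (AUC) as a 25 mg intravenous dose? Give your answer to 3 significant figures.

For equal systemic exposure: F × D_ev = D_iv
D_ev = D_iv / F = 25 / 0.19 = 131.579 mg

D_oral = 132 mg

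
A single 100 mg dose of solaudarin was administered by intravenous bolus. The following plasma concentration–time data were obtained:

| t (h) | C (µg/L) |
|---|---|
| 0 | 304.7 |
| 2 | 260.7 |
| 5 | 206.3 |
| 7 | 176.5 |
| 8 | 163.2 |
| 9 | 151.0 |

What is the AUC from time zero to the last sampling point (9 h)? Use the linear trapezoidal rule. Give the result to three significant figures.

AUC = 1980 µg/L·h

Trapezoidal AUC_0→9:
  [0→2]: (304.7+260.7)/2 × 2 = 565.4
  [2→5]: (260.7+206.3)/2 × 3 = 700.5
  [5→7]: (206.3+176.5)/2 × 2 = 382.8
  [7→8]: (176.5+163.2)/2 × 1 = 169.85
  [8→9]: (163.2+151.0)/2 × 1 = 157.1
  Sum = 1975.65 µg/L·h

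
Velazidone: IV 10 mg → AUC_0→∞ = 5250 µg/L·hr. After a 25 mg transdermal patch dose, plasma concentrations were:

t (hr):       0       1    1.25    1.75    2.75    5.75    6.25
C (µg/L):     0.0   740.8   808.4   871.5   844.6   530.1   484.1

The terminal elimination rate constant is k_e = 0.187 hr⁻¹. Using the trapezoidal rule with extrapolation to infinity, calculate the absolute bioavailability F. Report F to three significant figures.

Trapezoidal AUC_0→6.25 (transdermal patch):
  [0→1]: (0.0+740.8)/2 × 1 = 370.4
  [1→1.25]: (740.8+808.4)/2 × 0.25 = 193.65
  [1.25→1.75]: (808.4+871.5)/2 × 0.5 = 419.975
  [1.75→2.75]: (871.5+844.6)/2 × 1 = 858.05
  [2.75→5.75]: (844.6+530.1)/2 × 3 = 2062.05
  [5.75→6.25]: (530.1+484.1)/2 × 0.5 = 253.55
  Sum = 4157.675 µg/L·hr
Tail: C_last/k_e = 484.1/0.187 = 2588.770
AUC_0→∞ (transdermal patch) = 4157.675 + 2588.770 = 6746.445 µg/L·hr
F = (AUC_ev/D_ev)/(AUC_iv/D_iv) = (6746.445/25)/(5250/10) = 269.8578/525 = 0.5140

F = 0.514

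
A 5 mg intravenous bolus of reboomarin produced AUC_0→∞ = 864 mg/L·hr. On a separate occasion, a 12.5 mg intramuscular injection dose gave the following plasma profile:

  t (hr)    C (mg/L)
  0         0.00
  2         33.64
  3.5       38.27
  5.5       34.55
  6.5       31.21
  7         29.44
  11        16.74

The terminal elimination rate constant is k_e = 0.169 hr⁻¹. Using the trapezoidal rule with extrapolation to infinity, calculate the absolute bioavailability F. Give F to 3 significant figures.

F = 0.185

Trapezoidal AUC_0→11 (intramuscular injection):
  [0→2]: (0.00+33.64)/2 × 2 = 33.64
  [2→3.5]: (33.64+38.27)/2 × 1.5 = 53.9325
  [3.5→5.5]: (38.27+34.55)/2 × 2 = 72.82
  [5.5→6.5]: (34.55+31.21)/2 × 1 = 32.88
  [6.5→7]: (31.21+29.44)/2 × 0.5 = 15.1625
  [7→11]: (29.44+16.74)/2 × 4 = 92.36
  Sum = 300.795 mg/L·hr
Tail: C_last/k_e = 16.74/0.169 = 99.053
AUC_0→∞ (intramuscular injection) = 300.795 + 99.053 = 399.848 mg/L·hr
F = (AUC_ev/D_ev)/(AUC_iv/D_iv) = (399.848/12.5)/(864/5) = 31.98784/172.8 = 0.1851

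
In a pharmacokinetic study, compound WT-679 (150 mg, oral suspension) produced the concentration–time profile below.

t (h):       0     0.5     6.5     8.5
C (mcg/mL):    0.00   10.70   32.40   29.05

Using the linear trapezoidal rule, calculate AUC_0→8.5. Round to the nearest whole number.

AUC = 193 mcg/mL·h

Trapezoidal AUC_0→8.5:
  [0→0.5]: (0.00+10.70)/2 × 0.5 = 2.675
  [0.5→6.5]: (10.70+32.40)/2 × 6 = 129.3
  [6.5→8.5]: (32.40+29.05)/2 × 2 = 61.45
  Sum = 193.425 mcg/mL·h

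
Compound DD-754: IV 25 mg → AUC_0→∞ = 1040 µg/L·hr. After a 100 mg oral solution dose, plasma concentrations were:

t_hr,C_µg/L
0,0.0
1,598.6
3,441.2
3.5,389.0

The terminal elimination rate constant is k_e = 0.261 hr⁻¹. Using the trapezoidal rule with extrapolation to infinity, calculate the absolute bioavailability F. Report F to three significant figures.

Trapezoidal AUC_0→3.5 (oral solution):
  [0→1]: (0.0+598.6)/2 × 1 = 299.3
  [1→3]: (598.6+441.2)/2 × 2 = 1039.8
  [3→3.5]: (441.2+389.0)/2 × 0.5 = 207.55
  Sum = 1546.65 µg/L·hr
Tail: C_last/k_e = 389.0/0.261 = 1490.421
AUC_0→∞ (oral solution) = 1546.65 + 1490.421 = 3037.071 µg/L·hr
F = (AUC_ev/D_ev)/(AUC_iv/D_iv) = (3037.071/100)/(1040/25) = 30.37071/41.6 = 0.7301

F = 0.730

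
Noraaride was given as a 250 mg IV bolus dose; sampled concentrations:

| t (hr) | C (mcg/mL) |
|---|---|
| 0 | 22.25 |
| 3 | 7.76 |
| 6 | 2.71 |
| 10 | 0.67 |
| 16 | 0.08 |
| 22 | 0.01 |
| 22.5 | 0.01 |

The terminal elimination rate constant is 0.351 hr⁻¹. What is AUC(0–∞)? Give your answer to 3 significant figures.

AUC = 70.0 mcg/mL·hr

Trapezoidal AUC_0→22.5:
  [0→3]: (22.25+7.76)/2 × 3 = 45.015
  [3→6]: (7.76+2.71)/2 × 3 = 15.705
  [6→10]: (2.71+0.67)/2 × 4 = 6.76
  [10→16]: (0.67+0.08)/2 × 6 = 2.25
  [16→22]: (0.08+0.01)/2 × 6 = 0.27
  [22→22.5]: (0.01+0.01)/2 × 0.5 = 0.005
  Sum = 70.005 mcg/mL·hr
Extrapolated tail: C_last / k_e = 0.01 / 0.351 = 0.028
AUC_0→∞ = 70.005 + 0.028 = 70.033 mcg/mL·hr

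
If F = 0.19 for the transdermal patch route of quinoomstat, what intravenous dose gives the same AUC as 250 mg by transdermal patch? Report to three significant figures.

D_iv = 47.5 mg

Systemic exposure from an extravascular dose = F × D_ev, so the equivalent IV dose is F × D_ev.
D_iv = F × D_ev = 0.19 × 250 = 47.5 mg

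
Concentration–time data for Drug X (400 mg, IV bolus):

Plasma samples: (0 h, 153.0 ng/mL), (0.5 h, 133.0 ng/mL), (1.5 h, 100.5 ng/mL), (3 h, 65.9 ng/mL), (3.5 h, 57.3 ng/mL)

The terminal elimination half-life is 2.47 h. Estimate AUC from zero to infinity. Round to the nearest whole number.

Trapezoidal AUC_0→3.5:
  [0→0.5]: (153.0+133.0)/2 × 0.5 = 71.5
  [0.5→1.5]: (133.0+100.5)/2 × 1 = 116.75
  [1.5→3]: (100.5+65.9)/2 × 1.5 = 124.8
  [3→3.5]: (65.9+57.3)/2 × 0.5 = 30.8
  Sum = 343.85 ng/mL·h
k_e = ln2 / t½ = 0.693147 / 2.47 = 0.2806 h^-1
Extrapolated tail: C_last / k_e = 57.3 / 0.2806 = 204.205
AUC_0→∞ = 343.85 + 204.205 = 548.055 ng/mL·h

AUC = 548 ng/mL·h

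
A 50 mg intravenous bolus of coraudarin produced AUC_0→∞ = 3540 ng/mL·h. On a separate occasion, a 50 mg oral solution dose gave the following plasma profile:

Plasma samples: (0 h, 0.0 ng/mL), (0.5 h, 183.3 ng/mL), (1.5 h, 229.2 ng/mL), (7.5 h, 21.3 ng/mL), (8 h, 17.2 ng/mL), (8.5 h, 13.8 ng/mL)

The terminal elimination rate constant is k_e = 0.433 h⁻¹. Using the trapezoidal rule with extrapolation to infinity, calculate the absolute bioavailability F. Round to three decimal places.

F = 0.297

Trapezoidal AUC_0→8.5 (oral solution):
  [0→0.5]: (0.0+183.3)/2 × 0.5 = 45.825
  [0.5→1.5]: (183.3+229.2)/2 × 1 = 206.25
  [1.5→7.5]: (229.2+21.3)/2 × 6 = 751.5
  [7.5→8]: (21.3+17.2)/2 × 0.5 = 9.625
  [8→8.5]: (17.2+13.8)/2 × 0.5 = 7.75
  Sum = 1020.95 ng/mL·h
Tail: C_last/k_e = 13.8/0.433 = 31.871
AUC_0→∞ (oral solution) = 1020.95 + 31.871 = 1052.821 ng/mL·h
F = (AUC_ev/D_ev)/(AUC_iv/D_iv) = (1052.821/50)/(3540/50) = 21.05642/70.8 = 0.2974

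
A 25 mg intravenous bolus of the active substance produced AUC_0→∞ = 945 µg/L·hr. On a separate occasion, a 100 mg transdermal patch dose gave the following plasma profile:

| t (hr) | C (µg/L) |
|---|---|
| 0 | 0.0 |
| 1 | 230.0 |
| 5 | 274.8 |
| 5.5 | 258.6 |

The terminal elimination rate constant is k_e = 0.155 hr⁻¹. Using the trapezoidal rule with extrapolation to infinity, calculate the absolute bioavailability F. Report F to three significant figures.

Trapezoidal AUC_0→5.5 (transdermal patch):
  [0→1]: (0.0+230.0)/2 × 1 = 115.0
  [1→5]: (230.0+274.8)/2 × 4 = 1009.6
  [5→5.5]: (274.8+258.6)/2 × 0.5 = 133.35
  Sum = 1257.95 µg/L·hr
Tail: C_last/k_e = 258.6/0.155 = 1668.387
AUC_0→∞ (transdermal patch) = 1257.95 + 1668.387 = 2926.337 µg/L·hr
F = (AUC_ev/D_ev)/(AUC_iv/D_iv) = (2926.337/100)/(945/25) = 29.26337/37.8 = 0.7742

F = 0.774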